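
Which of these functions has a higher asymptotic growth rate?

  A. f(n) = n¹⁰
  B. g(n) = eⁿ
B

f(n) = n¹⁰ is O(n¹⁰), while g(n) = eⁿ is O(eⁿ).
Since O(eⁿ) grows faster than O(n¹⁰), g(n) dominates.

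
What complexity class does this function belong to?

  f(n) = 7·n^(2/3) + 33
O(n^(2/3))

The dominant term in 7·n^(2/3) + 33 is 7·n^(2/3), which is Θ(n^(2/3)).
Lower-order terms (33) are asymptotically negligible.
Constants are absorbed, so the tightest bound is O(n^(2/3)).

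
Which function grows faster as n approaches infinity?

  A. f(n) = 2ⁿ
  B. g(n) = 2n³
A

f(n) = 2ⁿ is O(2ⁿ), while g(n) = 2n³ is O(n³).
Since O(2ⁿ) grows faster than O(n³), f(n) dominates.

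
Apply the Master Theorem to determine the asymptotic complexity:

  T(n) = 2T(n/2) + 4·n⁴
Θ(n⁴)

Master Theorem: a = 2, b = 2, f(n) = 4·n⁴.
Compute the critical exponent d = log₂(2) = 1.
Compare f(n) = Θ(n⁴) against n^d:
  k = 4 > d = 1, so f(n) = Ω(n^(d+ε)) — Case 3.
  Regularity: a·(n/b)^4/n^4 = a/b^4 = 2/16 < 1 ✓.
  The top-level work dominates: T(n) = Θ(f(n)) = Θ(n⁴).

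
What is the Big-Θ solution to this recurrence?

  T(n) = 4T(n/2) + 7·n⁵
Θ(n⁵)

Master Theorem: a = 4, b = 2, f(n) = 7·n⁵.
Compute the critical exponent d = log₂(4) = 2.
Compare f(n) = Θ(n⁵) against n^d:
  k = 5 > d = 2, so f(n) = Ω(n^(d+ε)) — Case 3.
  Regularity: a·(n/b)^5/n^5 = a/b^5 = 4/32 < 1 ✓.
  The top-level work dominates: T(n) = Θ(f(n)) = Θ(n⁵).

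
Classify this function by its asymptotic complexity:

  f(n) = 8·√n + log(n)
O(√n)

The dominant term in 8·√n + log(n) is 8·√n, which is Θ(√n).
Lower-order terms (log(n)) are asymptotically negligible.
Constants are absorbed, so the tightest bound is O(√n).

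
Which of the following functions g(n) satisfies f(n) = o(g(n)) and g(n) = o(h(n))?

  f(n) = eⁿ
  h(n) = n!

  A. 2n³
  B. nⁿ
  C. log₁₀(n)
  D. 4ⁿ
D

We need g(n) with eⁿ = o(g(n)) and g(n) = o(n!), i.e. O(eⁿ) ≺ g ≺ O(n!).
Check each option:
  A. 2n³ — O(n³) does not grow strictly faster than f(n)
  B. nⁿ — O(nⁿ) does not grow strictly slower than h(n)
  C. log₁₀(n) — O(log n) does not grow strictly faster than f(n)
  D. 4ⁿ — O(4ⁿ) is strictly between O(eⁿ) and O(n!) ✓

Only option D (4ⁿ) lies strictly between.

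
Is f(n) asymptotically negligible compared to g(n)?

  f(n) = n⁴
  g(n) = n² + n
False

f(n) = n⁴ is O(n⁴), and g(n) = n² + n is O(n²).
Since O(n⁴) grows faster than or equal to O(n²), f(n) = o(g(n)) is false.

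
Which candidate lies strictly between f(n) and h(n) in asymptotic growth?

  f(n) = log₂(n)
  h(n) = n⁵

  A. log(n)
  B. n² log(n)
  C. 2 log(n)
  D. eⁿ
B

We need g(n) with log₂(n) = o(g(n)) and g(n) = o(n⁵), i.e. O(log n) ≺ g ≺ O(n⁵).
Check each option:
  A. log(n) — O(log n) does not grow strictly faster than f(n)
  B. n² log(n) — O(n² log n) is strictly between O(log n) and O(n⁵) ✓
  C. 2 log(n) — O(log n) does not grow strictly faster than f(n)
  D. eⁿ — O(eⁿ) does not grow strictly slower than h(n)

Only option B (n² log(n)) lies strictly between.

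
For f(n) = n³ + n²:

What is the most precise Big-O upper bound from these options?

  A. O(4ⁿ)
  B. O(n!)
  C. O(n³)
C

f(n) = n³ + n² is O(n³).
All listed options are valid Big-O bounds (upper bounds),
but O(n³) is the tightest (smallest valid bound).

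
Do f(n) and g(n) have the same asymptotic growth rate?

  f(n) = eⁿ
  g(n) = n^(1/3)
False

f(n) = eⁿ is O(eⁿ), and g(n) = n^(1/3) is O(n^(1/3)).
Since they have different growth rates, f(n) = Θ(g(n)) is false.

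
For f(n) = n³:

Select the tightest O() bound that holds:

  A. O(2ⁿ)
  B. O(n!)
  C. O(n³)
C

f(n) = n³ is O(n³).
All listed options are valid Big-O bounds (upper bounds),
but O(n³) is the tightest (smallest valid bound).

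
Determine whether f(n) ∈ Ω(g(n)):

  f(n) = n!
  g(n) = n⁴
True

f(n) = n! is O(n!), and g(n) = n⁴ is O(n⁴).
Since O(n!) grows at least as fast as O(n⁴), f(n) = Ω(g(n)) is true.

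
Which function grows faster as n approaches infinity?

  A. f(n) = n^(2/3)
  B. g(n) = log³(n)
A

f(n) = n^(2/3) is O(n^(2/3)), while g(n) = log³(n) is O(log³ n).
Since O(n^(2/3)) grows faster than O(log³ n), f(n) dominates.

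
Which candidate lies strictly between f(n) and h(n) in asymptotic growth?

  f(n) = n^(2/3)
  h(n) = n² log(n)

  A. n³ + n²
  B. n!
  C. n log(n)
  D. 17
C

We need g(n) with n^(2/3) = o(g(n)) and g(n) = o(n² log(n)), i.e. O(n^(2/3)) ≺ g ≺ O(n² log n).
Check each option:
  A. n³ + n² — O(n³) does not grow strictly slower than h(n)
  B. n! — O(n!) does not grow strictly slower than h(n)
  C. n log(n) — O(n log n) is strictly between O(n^(2/3)) and O(n² log n) ✓
  D. 17 — O(1) does not grow strictly faster than f(n)

Only option C (n log(n)) lies strictly between.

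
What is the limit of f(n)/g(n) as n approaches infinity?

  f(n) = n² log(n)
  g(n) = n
∞

Since n² log(n) (O(n² log n)) grows faster than n (O(n)),
the ratio f(n)/g(n) → ∞ as n → ∞.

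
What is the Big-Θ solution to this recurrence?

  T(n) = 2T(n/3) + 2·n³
Θ(n³)

Master Theorem: a = 2, b = 3, f(n) = 2·n³.
Compute the critical exponent d = log₃(2) = 0.631.
Compare f(n) = Θ(n³) against n^d:
  k = 3 > d = 0.631, so f(n) = Ω(n^(d+ε)) — Case 3.
  Regularity: a·(n/b)^3/n^3 = a/b^3 = 2/27 < 1 ✓.
  The top-level work dominates: T(n) = Θ(f(n)) = Θ(n³).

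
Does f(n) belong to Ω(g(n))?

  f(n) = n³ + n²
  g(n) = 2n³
True

f(n) = n³ + n² and g(n) = 2n³ are both O(n³).
Big-Ω permits equal growth rates (f ≥ c·g for some c > 0), so f(n) = Ω(g(n)) is true.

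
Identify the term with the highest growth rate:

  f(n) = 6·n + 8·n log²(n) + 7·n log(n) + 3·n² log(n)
3·n² log(n)

Looking at each term:
  - 6·n is O(n)
  - 8·n log²(n) is O(n log² n)
  - 7·n log(n) is O(n log n)
  - 3·n² log(n) is O(n² log n)

The term 3·n² log(n) (O(n² log n)) grows fastest and dominates all others.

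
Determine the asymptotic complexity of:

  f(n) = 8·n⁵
O(n⁵)

The dominant term in 8·n⁵ is 8·n⁵, which is Θ(n⁵).
Constants are absorbed, so the tightest bound is O(n⁵).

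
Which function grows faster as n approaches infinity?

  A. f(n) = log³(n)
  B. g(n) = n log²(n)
B

f(n) = log³(n) is O(log³ n), while g(n) = n log²(n) is O(n log² n).
Since O(n log² n) grows faster than O(log³ n), g(n) dominates.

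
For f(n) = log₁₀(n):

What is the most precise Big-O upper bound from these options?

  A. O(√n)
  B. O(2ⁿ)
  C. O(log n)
C

f(n) = log₁₀(n) is O(log n).
All listed options are valid Big-O bounds (upper bounds),
but O(log n) is the tightest (smallest valid bound).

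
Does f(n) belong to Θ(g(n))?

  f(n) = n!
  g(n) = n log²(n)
False

f(n) = n! is O(n!), and g(n) = n log²(n) is O(n log² n).
Since they have different growth rates, f(n) = Θ(g(n)) is false.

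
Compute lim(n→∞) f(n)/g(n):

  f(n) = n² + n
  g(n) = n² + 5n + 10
1

Since n² + n and n² + 5n + 10 have the same growth rate (O(n²)),
the ratio converges to a constant: 1.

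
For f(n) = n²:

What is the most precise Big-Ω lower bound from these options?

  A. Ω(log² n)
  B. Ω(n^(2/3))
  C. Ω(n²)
C

f(n) = n² is Ω(n²).
All listed options are valid Big-Ω bounds (lower bounds),
but Ω(n²) is the tightest (largest valid bound).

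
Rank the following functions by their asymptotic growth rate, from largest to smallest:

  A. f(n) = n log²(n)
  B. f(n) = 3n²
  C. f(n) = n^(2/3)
B > A > C

Comparing growth rates:
B = 3n² is O(n²)
A = n log²(n) is O(n log² n)
C = n^(2/3) is O(n^(2/3))

Therefore, the order from fastest to slowest is: B > A > C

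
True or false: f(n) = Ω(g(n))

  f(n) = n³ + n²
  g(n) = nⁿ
False

f(n) = n³ + n² is O(n³), and g(n) = nⁿ is O(nⁿ).
Since O(n³) grows slower than O(nⁿ), f(n) = Ω(g(n)) is false.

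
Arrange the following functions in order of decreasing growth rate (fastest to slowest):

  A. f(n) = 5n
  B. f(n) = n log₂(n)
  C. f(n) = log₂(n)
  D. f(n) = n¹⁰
D > B > A > C

Comparing growth rates:
D = n¹⁰ is O(n¹⁰)
B = n log₂(n) is O(n log n)
A = 5n is O(n)
C = log₂(n) is O(log n)

Therefore, the order from fastest to slowest is: D > B > A > C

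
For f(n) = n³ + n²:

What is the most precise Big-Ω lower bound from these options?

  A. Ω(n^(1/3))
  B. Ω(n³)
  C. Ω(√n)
B

f(n) = n³ + n² is Ω(n³).
All listed options are valid Big-Ω bounds (lower bounds),
but Ω(n³) is the tightest (largest valid bound).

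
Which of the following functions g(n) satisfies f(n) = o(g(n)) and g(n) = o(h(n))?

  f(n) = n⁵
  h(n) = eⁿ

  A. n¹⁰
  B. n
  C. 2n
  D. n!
A

We need g(n) with n⁵ = o(g(n)) and g(n) = o(eⁿ), i.e. O(n⁵) ≺ g ≺ O(eⁿ).
Check each option:
  A. n¹⁰ — O(n¹⁰) is strictly between O(n⁵) and O(eⁿ) ✓
  B. n — O(n) does not grow strictly faster than f(n)
  C. 2n — O(n) does not grow strictly faster than f(n)
  D. n! — O(n!) does not grow strictly slower than h(n)

Only option A (n¹⁰) lies strictly between.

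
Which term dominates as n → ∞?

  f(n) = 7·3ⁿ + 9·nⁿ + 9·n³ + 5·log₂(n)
9·nⁿ

Looking at each term:
  - 7·3ⁿ is O(3ⁿ)
  - 9·nⁿ is O(nⁿ)
  - 9·n³ is O(n³)
  - 5·log₂(n) is O(log n)

The term 9·nⁿ (O(nⁿ)) grows fastest and dominates all others.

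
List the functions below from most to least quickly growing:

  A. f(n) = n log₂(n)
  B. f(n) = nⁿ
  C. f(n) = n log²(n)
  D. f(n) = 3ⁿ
B > D > C > A

Comparing growth rates:
B = nⁿ is O(nⁿ)
D = 3ⁿ is O(3ⁿ)
C = n log²(n) is O(n log² n)
A = n log₂(n) is O(n log n)

Therefore, the order from fastest to slowest is: B > D > C > A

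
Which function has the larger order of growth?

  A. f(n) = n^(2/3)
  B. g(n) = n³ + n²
B

f(n) = n^(2/3) is O(n^(2/3)), while g(n) = n³ + n² is O(n³).
Since O(n³) grows faster than O(n^(2/3)), g(n) dominates.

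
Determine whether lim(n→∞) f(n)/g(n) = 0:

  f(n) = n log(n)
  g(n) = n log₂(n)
False

f(n) = n log(n) is O(n log n), and g(n) = n log₂(n) is O(n log n).
Since they have the same growth rate, f(n) = o(g(n)) is false.
(f = o(g) requires f to grow strictly slower, not equal.)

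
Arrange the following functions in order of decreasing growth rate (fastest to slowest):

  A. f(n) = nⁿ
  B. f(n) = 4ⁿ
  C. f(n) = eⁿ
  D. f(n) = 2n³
A > B > C > D

Comparing growth rates:
A = nⁿ is O(nⁿ)
B = 4ⁿ is O(4ⁿ)
C = eⁿ is O(eⁿ)
D = 2n³ is O(n³)

Therefore, the order from fastest to slowest is: A > B > C > D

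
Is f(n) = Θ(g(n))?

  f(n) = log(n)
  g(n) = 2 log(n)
True

f(n) = log(n) and g(n) = 2 log(n) are both O(log n).
Since they have the same asymptotic growth rate, f(n) = Θ(g(n)) is true.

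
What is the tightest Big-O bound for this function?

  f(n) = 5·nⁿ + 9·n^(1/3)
O(nⁿ)

The dominant term in 5·nⁿ + 9·n^(1/3) is 5·nⁿ, which is Θ(nⁿ).
Lower-order terms (9·n^(1/3)) are asymptotically negligible.
Constants are absorbed, so the tightest bound is O(nⁿ).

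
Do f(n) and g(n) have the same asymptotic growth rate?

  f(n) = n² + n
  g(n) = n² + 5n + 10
True

f(n) = n² + n and g(n) = n² + 5n + 10 are both O(n²).
Since they have the same asymptotic growth rate, f(n) = Θ(g(n)) is true.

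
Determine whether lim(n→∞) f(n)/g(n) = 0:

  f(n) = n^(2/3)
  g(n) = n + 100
True

f(n) = n^(2/3) is O(n^(2/3)), and g(n) = n + 100 is O(n).
Since O(n^(2/3)) grows strictly slower than O(n), f(n) = o(g(n)) is true.
This means lim(n→∞) f(n)/g(n) = 0.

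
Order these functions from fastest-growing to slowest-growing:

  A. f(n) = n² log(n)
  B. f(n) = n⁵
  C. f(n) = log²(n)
B > A > C

Comparing growth rates:
B = n⁵ is O(n⁵)
A = n² log(n) is O(n² log n)
C = log²(n) is O(log² n)

Therefore, the order from fastest to slowest is: B > A > C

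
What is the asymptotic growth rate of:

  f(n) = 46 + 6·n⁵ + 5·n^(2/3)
Θ(n⁵)

Order the terms by growth rate: 46 ≺ 5·n^(2/3) ≺ 6·n⁵.
The fastest-growing term 6·n⁵ dominates as n → ∞; dropping its constant factor gives Θ(n⁵).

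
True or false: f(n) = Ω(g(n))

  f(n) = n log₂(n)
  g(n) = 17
True

f(n) = n log₂(n) is O(n log n), and g(n) = 17 is O(1).
Since O(n log n) grows at least as fast as O(1), f(n) = Ω(g(n)) is true.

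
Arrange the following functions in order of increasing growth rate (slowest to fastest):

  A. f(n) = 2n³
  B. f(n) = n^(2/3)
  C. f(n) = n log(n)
B < C < A

Comparing growth rates:
B = n^(2/3) is O(n^(2/3))
C = n log(n) is O(n log n)
A = 2n³ is O(n³)

Therefore, the order from slowest to fastest is: B < C < A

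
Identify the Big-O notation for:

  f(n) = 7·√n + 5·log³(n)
O(√n)

The dominant term in 7·√n + 5·log³(n) is 7·√n, which is Θ(√n).
Lower-order terms (5·log³(n)) are asymptotically negligible.
Constants are absorbed, so the tightest bound is O(√n).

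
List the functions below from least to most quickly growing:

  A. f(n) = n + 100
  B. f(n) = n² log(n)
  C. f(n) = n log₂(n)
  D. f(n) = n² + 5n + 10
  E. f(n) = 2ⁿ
A < C < D < B < E

Comparing growth rates:
A = n + 100 is O(n)
C = n log₂(n) is O(n log n)
D = n² + 5n + 10 is O(n²)
B = n² log(n) is O(n² log n)
E = 2ⁿ is O(2ⁿ)

Therefore, the order from slowest to fastest is: A < C < D < B < E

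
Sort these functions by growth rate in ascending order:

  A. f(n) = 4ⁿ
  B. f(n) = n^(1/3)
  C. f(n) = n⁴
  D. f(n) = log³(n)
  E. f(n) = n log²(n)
D < B < E < C < A

Comparing growth rates:
D = log³(n) is O(log³ n)
B = n^(1/3) is O(n^(1/3))
E = n log²(n) is O(n log² n)
C = n⁴ is O(n⁴)
A = 4ⁿ is O(4ⁿ)

Therefore, the order from slowest to fastest is: D < B < E < C < A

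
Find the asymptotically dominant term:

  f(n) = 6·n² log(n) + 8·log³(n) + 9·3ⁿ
9·3ⁿ

Looking at each term:
  - 6·n² log(n) is O(n² log n)
  - 8·log³(n) is O(log³ n)
  - 9·3ⁿ is O(3ⁿ)

The term 9·3ⁿ (O(3ⁿ)) grows fastest and dominates all others.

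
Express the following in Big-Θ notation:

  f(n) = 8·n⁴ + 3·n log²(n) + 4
Θ(n⁴)

Order the terms by growth rate: 4 ≺ 3·n log²(n) ≺ 8·n⁴.
The fastest-growing term 8·n⁴ dominates as n → ∞; dropping its constant factor gives Θ(n⁴).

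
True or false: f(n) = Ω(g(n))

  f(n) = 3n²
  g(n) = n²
True

f(n) = 3n² and g(n) = n² are both O(n²).
Big-Ω permits equal growth rates (f ≥ c·g for some c > 0), so f(n) = Ω(g(n)) is true.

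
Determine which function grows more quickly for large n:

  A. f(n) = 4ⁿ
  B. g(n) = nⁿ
B

f(n) = 4ⁿ is O(4ⁿ), while g(n) = nⁿ is O(nⁿ).
Since O(nⁿ) grows faster than O(4ⁿ), g(n) dominates.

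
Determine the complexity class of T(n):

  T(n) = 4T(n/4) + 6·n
Θ(n log n)

Master Theorem: a = 4, b = 4, f(n) = 6·n.
Compute the critical exponent d = log₄(4) = 1.
Compare f(n) = Θ(n) against n^d:
  k = 1 = d, so f(n) = Θ(n^d) — Case 2.
  Work is balanced across levels: T(n) = Θ(n^d log n) = Θ(n log n).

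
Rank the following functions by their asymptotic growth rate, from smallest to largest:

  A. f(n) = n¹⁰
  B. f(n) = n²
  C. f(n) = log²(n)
C < B < A

Comparing growth rates:
C = log²(n) is O(log² n)
B = n² is O(n²)
A = n¹⁰ is O(n¹⁰)

Therefore, the order from slowest to fastest is: C < B < A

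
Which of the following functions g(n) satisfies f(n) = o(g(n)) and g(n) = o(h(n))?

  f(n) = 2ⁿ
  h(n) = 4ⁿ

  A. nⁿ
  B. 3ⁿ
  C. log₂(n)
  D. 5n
B

We need g(n) with 2ⁿ = o(g(n)) and g(n) = o(4ⁿ), i.e. O(2ⁿ) ≺ g ≺ O(4ⁿ).
Check each option:
  A. nⁿ — O(nⁿ) does not grow strictly slower than h(n)
  B. 3ⁿ — O(3ⁿ) is strictly between O(2ⁿ) and O(4ⁿ) ✓
  C. log₂(n) — O(log n) does not grow strictly faster than f(n)
  D. 5n — O(n) does not grow strictly faster than f(n)

Only option B (3ⁿ) lies strictly between.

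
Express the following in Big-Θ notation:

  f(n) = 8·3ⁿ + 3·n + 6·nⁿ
Θ(nⁿ)

Order the terms by growth rate: 3·n ≺ 8·3ⁿ ≺ 6·nⁿ.
The fastest-growing term 6·nⁿ dominates as n → ∞; dropping its constant factor gives Θ(nⁿ).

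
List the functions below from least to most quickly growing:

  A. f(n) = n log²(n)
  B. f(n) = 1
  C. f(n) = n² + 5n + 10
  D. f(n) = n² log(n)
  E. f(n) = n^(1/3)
B < E < A < C < D

Comparing growth rates:
B = 1 is O(1)
E = n^(1/3) is O(n^(1/3))
A = n log²(n) is O(n log² n)
C = n² + 5n + 10 is O(n²)
D = n² log(n) is O(n² log n)

Therefore, the order from slowest to fastest is: B < E < A < C < D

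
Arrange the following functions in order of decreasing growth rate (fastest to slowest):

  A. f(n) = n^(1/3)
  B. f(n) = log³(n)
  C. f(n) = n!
C > A > B

Comparing growth rates:
C = n! is O(n!)
A = n^(1/3) is O(n^(1/3))
B = log³(n) is O(log³ n)

Therefore, the order from fastest to slowest is: C > A > B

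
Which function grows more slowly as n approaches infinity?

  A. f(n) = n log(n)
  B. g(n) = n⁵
A

f(n) = n log(n) is O(n log n), while g(n) = n⁵ is O(n⁵).
Since O(n log n) grows slower than O(n⁵), f(n) is dominated.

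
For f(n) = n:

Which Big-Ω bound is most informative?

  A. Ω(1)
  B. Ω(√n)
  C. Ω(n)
C

f(n) = n is Ω(n).
All listed options are valid Big-Ω bounds (lower bounds),
but Ω(n) is the tightest (largest valid bound).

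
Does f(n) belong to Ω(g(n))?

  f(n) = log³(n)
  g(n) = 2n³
False

f(n) = log³(n) is O(log³ n), and g(n) = 2n³ is O(n³).
Since O(log³ n) grows slower than O(n³), f(n) = Ω(g(n)) is false.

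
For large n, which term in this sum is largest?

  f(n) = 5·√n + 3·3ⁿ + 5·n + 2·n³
3·3ⁿ

Looking at each term:
  - 5·√n is O(√n)
  - 3·3ⁿ is O(3ⁿ)
  - 5·n is O(n)
  - 2·n³ is O(n³)

The term 3·3ⁿ (O(3ⁿ)) grows fastest and dominates all others.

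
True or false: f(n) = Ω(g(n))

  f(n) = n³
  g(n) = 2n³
True

f(n) = n³ and g(n) = 2n³ are both O(n³).
Big-Ω permits equal growth rates (f ≥ c·g for some c > 0), so f(n) = Ω(g(n)) is true.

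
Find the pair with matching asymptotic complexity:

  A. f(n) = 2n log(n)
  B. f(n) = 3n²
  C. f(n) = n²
B and C

Examining each function:
  A. 2n log(n) is O(n log n)
  B. 3n² is O(n²)
  C. n² is O(n²)

Functions B and C both have the same complexity class.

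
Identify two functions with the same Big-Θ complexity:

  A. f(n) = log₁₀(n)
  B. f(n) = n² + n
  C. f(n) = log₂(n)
A and C

Examining each function:
  A. log₁₀(n) is O(log n)
  B. n² + n is O(n²)
  C. log₂(n) is O(log n)

Functions A and C both have the same complexity class.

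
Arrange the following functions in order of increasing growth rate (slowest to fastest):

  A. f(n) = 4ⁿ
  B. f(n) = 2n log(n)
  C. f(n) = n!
B < A < C

Comparing growth rates:
B = 2n log(n) is O(n log n)
A = 4ⁿ is O(4ⁿ)
C = n! is O(n!)

Therefore, the order from slowest to fastest is: B < A < C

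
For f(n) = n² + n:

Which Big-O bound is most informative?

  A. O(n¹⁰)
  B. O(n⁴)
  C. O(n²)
C

f(n) = n² + n is O(n²).
All listed options are valid Big-O bounds (upper bounds),
but O(n²) is the tightest (smallest valid bound).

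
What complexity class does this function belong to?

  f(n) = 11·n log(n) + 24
O(n log n)

The dominant term in 11·n log(n) + 24 is 11·n log(n), which is Θ(n log n).
Lower-order terms (24) are asymptotically negligible.
Constants are absorbed, so the tightest bound is O(n log n).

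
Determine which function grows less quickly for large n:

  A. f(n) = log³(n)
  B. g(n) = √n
A

f(n) = log³(n) is O(log³ n), while g(n) = √n is O(√n).
Since O(log³ n) grows slower than O(√n), f(n) is dominated.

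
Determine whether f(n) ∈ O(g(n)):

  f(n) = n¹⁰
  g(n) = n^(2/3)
False

f(n) = n¹⁰ is O(n¹⁰), and g(n) = n^(2/3) is O(n^(2/3)).
Since O(n¹⁰) grows faster than O(n^(2/3)), f(n) = O(g(n)) is false.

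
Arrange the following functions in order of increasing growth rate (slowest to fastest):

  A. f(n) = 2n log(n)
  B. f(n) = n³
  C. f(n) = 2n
C < A < B

Comparing growth rates:
C = 2n is O(n)
A = 2n log(n) is O(n log n)
B = n³ is O(n³)

Therefore, the order from slowest to fastest is: C < A < B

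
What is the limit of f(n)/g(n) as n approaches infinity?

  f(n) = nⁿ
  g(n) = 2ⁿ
∞

Since nⁿ (O(nⁿ)) grows faster than 2ⁿ (O(2ⁿ)),
the ratio f(n)/g(n) → ∞ as n → ∞.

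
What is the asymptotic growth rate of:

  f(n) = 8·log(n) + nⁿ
Θ(nⁿ)

Order the terms by growth rate: 8·log(n) ≺ nⁿ.
The fastest-growing term nⁿ dominates as n → ∞; dropping its constant factor gives Θ(nⁿ).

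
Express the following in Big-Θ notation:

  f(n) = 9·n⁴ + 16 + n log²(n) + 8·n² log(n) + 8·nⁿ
Θ(nⁿ)

Order the terms by growth rate: 16 ≺ n log²(n) ≺ 8·n² log(n) ≺ 9·n⁴ ≺ 8·nⁿ.
The fastest-growing term 8·nⁿ dominates as n → ∞; dropping its constant factor gives Θ(nⁿ).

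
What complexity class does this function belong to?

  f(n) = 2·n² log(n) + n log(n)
O(n² log n)

The dominant term in 2·n² log(n) + n log(n) is 2·n² log(n), which is Θ(n² log n).
Lower-order terms (n log(n)) are asymptotically negligible.
Constants are absorbed, so the tightest bound is O(n² log n).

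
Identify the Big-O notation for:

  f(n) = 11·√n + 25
O(√n)

The dominant term in 11·√n + 25 is 11·√n, which is Θ(√n).
Lower-order terms (25) are asymptotically negligible.
Constants are absorbed, so the tightest bound is O(√n).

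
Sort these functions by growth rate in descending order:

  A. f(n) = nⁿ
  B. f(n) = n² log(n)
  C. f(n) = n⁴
A > C > B

Comparing growth rates:
A = nⁿ is O(nⁿ)
C = n⁴ is O(n⁴)
B = n² log(n) is O(n² log n)

Therefore, the order from fastest to slowest is: A > C > B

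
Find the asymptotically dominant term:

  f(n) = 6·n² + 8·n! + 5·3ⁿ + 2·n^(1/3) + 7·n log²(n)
8·n!

Looking at each term:
  - 6·n² is O(n²)
  - 8·n! is O(n!)
  - 5·3ⁿ is O(3ⁿ)
  - 2·n^(1/3) is O(n^(1/3))
  - 7·n log²(n) is O(n log² n)

The term 8·n! (O(n!)) grows fastest and dominates all others.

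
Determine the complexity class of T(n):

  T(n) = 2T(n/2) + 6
Θ(n)

Master Theorem: a = 2, b = 2, f(n) = 6.
Compute the critical exponent d = log₂(2) = 1.
Compare f(n) = Θ(1) against n^d:
  k = 0 < d = 1, so f(n) = O(n^(d-ε)) — Case 1.
  The recursion cost dominates: T(n) = Θ(n^d) = Θ(n).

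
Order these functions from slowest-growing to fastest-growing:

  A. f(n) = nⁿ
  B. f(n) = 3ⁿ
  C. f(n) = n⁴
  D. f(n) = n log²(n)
D < C < B < A

Comparing growth rates:
D = n log²(n) is O(n log² n)
C = n⁴ is O(n⁴)
B = 3ⁿ is O(3ⁿ)
A = nⁿ is O(nⁿ)

Therefore, the order from slowest to fastest is: D < C < B < A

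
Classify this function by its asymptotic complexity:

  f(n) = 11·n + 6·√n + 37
O(n)

The dominant term in 11·n + 6·√n + 37 is 11·n, which is Θ(n).
Lower-order terms (6·√n, 37) are asymptotically negligible.
Constants are absorbed, so the tightest bound is O(n).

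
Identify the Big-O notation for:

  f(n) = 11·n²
O(n²)

The dominant term in 11·n² is 11·n², which is Θ(n²).
Constants are absorbed, so the tightest bound is O(n²).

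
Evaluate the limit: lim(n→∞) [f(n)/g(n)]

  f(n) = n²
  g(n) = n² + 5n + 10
1

Since n² and n² + 5n + 10 have the same growth rate (O(n²)),
the ratio converges to a constant: 1.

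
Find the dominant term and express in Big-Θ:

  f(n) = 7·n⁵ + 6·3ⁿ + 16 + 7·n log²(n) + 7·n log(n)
Θ(3ⁿ)

Order the terms by growth rate: 16 ≺ 7·n log(n) ≺ 7·n log²(n) ≺ 7·n⁵ ≺ 6·3ⁿ.
The fastest-growing term 6·3ⁿ dominates as n → ∞; dropping its constant factor gives Θ(3ⁿ).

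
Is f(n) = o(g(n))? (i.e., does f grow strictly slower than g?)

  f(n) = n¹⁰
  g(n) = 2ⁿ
True

f(n) = n¹⁰ is O(n¹⁰), and g(n) = 2ⁿ is O(2ⁿ).
Since O(n¹⁰) grows strictly slower than O(2ⁿ), f(n) = o(g(n)) is true.
This means lim(n→∞) f(n)/g(n) = 0.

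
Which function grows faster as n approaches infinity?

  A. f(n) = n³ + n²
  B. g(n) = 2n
A

f(n) = n³ + n² is O(n³), while g(n) = 2n is O(n).
Since O(n³) grows faster than O(n), f(n) dominates.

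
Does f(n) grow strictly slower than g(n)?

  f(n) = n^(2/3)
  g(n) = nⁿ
True

f(n) = n^(2/3) is O(n^(2/3)), and g(n) = nⁿ is O(nⁿ).
Since O(n^(2/3)) grows strictly slower than O(nⁿ), f(n) = o(g(n)) is true.
This means lim(n→∞) f(n)/g(n) = 0.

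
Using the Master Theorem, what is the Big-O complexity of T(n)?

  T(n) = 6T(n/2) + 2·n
Θ(n^log₂(6))

Master Theorem: a = 6, b = 2, f(n) = 2·n.
Compute the critical exponent d = log₂(6) = 2.585.
Compare f(n) = Θ(n) against n^d:
  k = 1 < d = 2.585, so f(n) = O(n^(d-ε)) — Case 1.
  The recursion cost dominates: T(n) = Θ(n^d) = Θ(n^log₂(6)).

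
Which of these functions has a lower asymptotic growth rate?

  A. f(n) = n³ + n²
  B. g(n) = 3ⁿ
A

f(n) = n³ + n² is O(n³), while g(n) = 3ⁿ is O(3ⁿ).
Since O(n³) grows slower than O(3ⁿ), f(n) is dominated.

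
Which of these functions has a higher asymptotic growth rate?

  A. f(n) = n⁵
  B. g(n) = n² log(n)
A

f(n) = n⁵ is O(n⁵), while g(n) = n² log(n) is O(n² log n).
Since O(n⁵) grows faster than O(n² log n), f(n) dominates.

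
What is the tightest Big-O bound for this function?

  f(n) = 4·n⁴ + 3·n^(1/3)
O(n⁴)

The dominant term in 4·n⁴ + 3·n^(1/3) is 4·n⁴, which is Θ(n⁴).
Lower-order terms (3·n^(1/3)) are asymptotically negligible.
Constants are absorbed, so the tightest bound is O(n⁴).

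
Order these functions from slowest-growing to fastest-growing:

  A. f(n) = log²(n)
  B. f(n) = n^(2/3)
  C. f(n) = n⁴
A < B < C

Comparing growth rates:
A = log²(n) is O(log² n)
B = n^(2/3) is O(n^(2/3))
C = n⁴ is O(n⁴)

Therefore, the order from slowest to fastest is: A < B < C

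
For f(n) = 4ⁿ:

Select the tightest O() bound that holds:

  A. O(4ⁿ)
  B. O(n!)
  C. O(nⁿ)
A

f(n) = 4ⁿ is O(4ⁿ).
All listed options are valid Big-O bounds (upper bounds),
but O(4ⁿ) is the tightest (smallest valid bound).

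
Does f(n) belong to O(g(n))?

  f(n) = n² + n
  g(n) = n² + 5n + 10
True

f(n) = n² + n and g(n) = n² + 5n + 10 are both O(n²).
Big-O permits equal growth rates (f ≤ c·g for some c), so f(n) = O(g(n)) is true.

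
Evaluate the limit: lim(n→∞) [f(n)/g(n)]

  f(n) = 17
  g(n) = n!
0

Since 17 (O(1)) grows slower than n! (O(n!)),
the ratio f(n)/g(n) → 0 as n → ∞.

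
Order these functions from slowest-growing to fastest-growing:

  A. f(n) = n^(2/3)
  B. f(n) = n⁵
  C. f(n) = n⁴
A < C < B

Comparing growth rates:
A = n^(2/3) is O(n^(2/3))
C = n⁴ is O(n⁴)
B = n⁵ is O(n⁵)

Therefore, the order from slowest to fastest is: A < C < B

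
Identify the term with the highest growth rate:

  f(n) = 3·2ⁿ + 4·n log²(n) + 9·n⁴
3·2ⁿ

Looking at each term:
  - 3·2ⁿ is O(2ⁿ)
  - 4·n log²(n) is O(n log² n)
  - 9·n⁴ is O(n⁴)

The term 3·2ⁿ (O(2ⁿ)) grows fastest and dominates all others.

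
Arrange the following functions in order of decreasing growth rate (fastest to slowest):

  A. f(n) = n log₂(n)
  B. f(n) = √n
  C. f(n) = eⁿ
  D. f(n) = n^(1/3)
C > A > B > D

Comparing growth rates:
C = eⁿ is O(eⁿ)
A = n log₂(n) is O(n log n)
B = √n is O(√n)
D = n^(1/3) is O(n^(1/3))

Therefore, the order from fastest to slowest is: C > A > B > D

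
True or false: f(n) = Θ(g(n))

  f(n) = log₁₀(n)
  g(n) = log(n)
True

f(n) = log₁₀(n) and g(n) = log(n) are both O(log n).
Since they have the same asymptotic growth rate, f(n) = Θ(g(n)) is true.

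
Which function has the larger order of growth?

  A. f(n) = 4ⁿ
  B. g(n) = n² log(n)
A

f(n) = 4ⁿ is O(4ⁿ), while g(n) = n² log(n) is O(n² log n).
Since O(4ⁿ) grows faster than O(n² log n), f(n) dominates.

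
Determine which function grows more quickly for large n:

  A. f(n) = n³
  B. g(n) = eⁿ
B

f(n) = n³ is O(n³), while g(n) = eⁿ is O(eⁿ).
Since O(eⁿ) grows faster than O(n³), g(n) dominates.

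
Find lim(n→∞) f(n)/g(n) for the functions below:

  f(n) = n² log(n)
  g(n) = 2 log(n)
∞

Since n² log(n) (O(n² log n)) grows faster than 2 log(n) (O(log n)),
the ratio f(n)/g(n) → ∞ as n → ∞.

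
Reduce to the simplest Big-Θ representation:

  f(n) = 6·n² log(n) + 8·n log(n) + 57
Θ(n² log n)

Order the terms by growth rate: 57 ≺ 8·n log(n) ≺ 6·n² log(n).
The fastest-growing term 6·n² log(n) dominates as n → ∞; dropping its constant factor gives Θ(n² log n).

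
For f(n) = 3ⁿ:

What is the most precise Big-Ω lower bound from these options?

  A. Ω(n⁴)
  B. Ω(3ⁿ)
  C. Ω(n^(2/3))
B

f(n) = 3ⁿ is Ω(3ⁿ).
All listed options are valid Big-Ω bounds (lower bounds),
but Ω(3ⁿ) is the tightest (largest valid bound).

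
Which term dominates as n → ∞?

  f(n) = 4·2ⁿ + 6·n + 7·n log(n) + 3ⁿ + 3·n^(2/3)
3ⁿ

Looking at each term:
  - 4·2ⁿ is O(2ⁿ)
  - 6·n is O(n)
  - 7·n log(n) is O(n log n)
  - 3ⁿ is O(3ⁿ)
  - 3·n^(2/3) is O(n^(2/3))

The term 3ⁿ (O(3ⁿ)) grows fastest and dominates all others.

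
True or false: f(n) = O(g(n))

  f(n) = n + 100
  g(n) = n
True

f(n) = n + 100 and g(n) = n are both O(n).
Big-O permits equal growth rates (f ≤ c·g for some c), so f(n) = O(g(n)) is true.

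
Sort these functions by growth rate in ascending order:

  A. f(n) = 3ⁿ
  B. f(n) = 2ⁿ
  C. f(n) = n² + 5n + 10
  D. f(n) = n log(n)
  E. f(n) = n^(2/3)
E < D < C < B < A

Comparing growth rates:
E = n^(2/3) is O(n^(2/3))
D = n log(n) is O(n log n)
C = n² + 5n + 10 is O(n²)
B = 2ⁿ is O(2ⁿ)
A = 3ⁿ is O(3ⁿ)

Therefore, the order from slowest to fastest is: E < D < C < B < A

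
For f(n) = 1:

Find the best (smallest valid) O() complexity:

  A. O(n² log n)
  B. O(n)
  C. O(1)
C

f(n) = 1 is O(1).
All listed options are valid Big-O bounds (upper bounds),
but O(1) is the tightest (smallest valid bound).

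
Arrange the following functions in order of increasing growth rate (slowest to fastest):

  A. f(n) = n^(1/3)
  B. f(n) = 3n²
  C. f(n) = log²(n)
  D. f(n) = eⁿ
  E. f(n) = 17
E < C < A < B < D

Comparing growth rates:
E = 17 is O(1)
C = log²(n) is O(log² n)
A = n^(1/3) is O(n^(1/3))
B = 3n² is O(n²)
D = eⁿ is O(eⁿ)

Therefore, the order from slowest to fastest is: E < C < A < B < D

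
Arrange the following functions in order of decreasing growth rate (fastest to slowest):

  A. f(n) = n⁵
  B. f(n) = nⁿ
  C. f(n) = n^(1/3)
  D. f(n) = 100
B > A > C > D

Comparing growth rates:
B = nⁿ is O(nⁿ)
A = n⁵ is O(n⁵)
C = n^(1/3) is O(n^(1/3))
D = 100 is O(1)

Therefore, the order from fastest to slowest is: B > A > C > D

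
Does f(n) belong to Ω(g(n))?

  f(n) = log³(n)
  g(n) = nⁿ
False

f(n) = log³(n) is O(log³ n), and g(n) = nⁿ is O(nⁿ).
Since O(log³ n) grows slower than O(nⁿ), f(n) = Ω(g(n)) is false.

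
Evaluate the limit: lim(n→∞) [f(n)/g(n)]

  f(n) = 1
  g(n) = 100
1/100

Since 1 and 100 have the same growth rate (O(1)),
the ratio converges to a constant: 1/100.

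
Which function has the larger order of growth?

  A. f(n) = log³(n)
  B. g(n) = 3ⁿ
B

f(n) = log³(n) is O(log³ n), while g(n) = 3ⁿ is O(3ⁿ).
Since O(3ⁿ) grows faster than O(log³ n), g(n) dominates.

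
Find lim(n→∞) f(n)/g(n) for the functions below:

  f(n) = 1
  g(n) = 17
1/17

Since 1 and 17 have the same growth rate (O(1)),
the ratio converges to a constant: 1/17.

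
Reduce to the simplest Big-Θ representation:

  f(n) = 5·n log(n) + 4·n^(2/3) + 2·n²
Θ(n²)

Order the terms by growth rate: 4·n^(2/3) ≺ 5·n log(n) ≺ 2·n².
The fastest-growing term 2·n² dominates as n → ∞; dropping its constant factor gives Θ(n²).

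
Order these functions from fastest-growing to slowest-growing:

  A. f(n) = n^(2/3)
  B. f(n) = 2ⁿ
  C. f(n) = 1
B > A > C

Comparing growth rates:
B = 2ⁿ is O(2ⁿ)
A = n^(2/3) is O(n^(2/3))
C = 1 is O(1)

Therefore, the order from fastest to slowest is: B > A > C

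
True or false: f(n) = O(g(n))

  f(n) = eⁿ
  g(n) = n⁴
False

f(n) = eⁿ is O(eⁿ), and g(n) = n⁴ is O(n⁴).
Since O(eⁿ) grows faster than O(n⁴), f(n) = O(g(n)) is false.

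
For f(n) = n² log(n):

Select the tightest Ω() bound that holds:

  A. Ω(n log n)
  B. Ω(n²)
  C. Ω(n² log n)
C

f(n) = n² log(n) is Ω(n² log n).
All listed options are valid Big-Ω bounds (lower bounds),
but Ω(n² log n) is the tightest (largest valid bound).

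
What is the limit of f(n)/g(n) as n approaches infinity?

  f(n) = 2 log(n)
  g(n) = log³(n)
0

Since 2 log(n) (O(log n)) grows slower than log³(n) (O(log³ n)),
the ratio f(n)/g(n) → 0 as n → ∞.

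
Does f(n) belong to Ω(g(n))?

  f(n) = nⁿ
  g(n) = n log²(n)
True

f(n) = nⁿ is O(nⁿ), and g(n) = n log²(n) is O(n log² n).
Since O(nⁿ) grows at least as fast as O(n log² n), f(n) = Ω(g(n)) is true.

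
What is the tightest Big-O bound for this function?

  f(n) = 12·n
O(n)

The dominant term in 12·n is 12·n, which is Θ(n).
Constants are absorbed, so the tightest bound is O(n).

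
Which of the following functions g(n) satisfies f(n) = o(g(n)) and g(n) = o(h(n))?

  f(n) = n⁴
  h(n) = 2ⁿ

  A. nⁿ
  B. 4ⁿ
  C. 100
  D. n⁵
D

We need g(n) with n⁴ = o(g(n)) and g(n) = o(2ⁿ), i.e. O(n⁴) ≺ g ≺ O(2ⁿ).
Check each option:
  A. nⁿ — O(nⁿ) does not grow strictly slower than h(n)
  B. 4ⁿ — O(4ⁿ) does not grow strictly slower than h(n)
  C. 100 — O(1) does not grow strictly faster than f(n)
  D. n⁵ — O(n⁵) is strictly between O(n⁴) and O(2ⁿ) ✓

Only option D (n⁵) lies strictly between.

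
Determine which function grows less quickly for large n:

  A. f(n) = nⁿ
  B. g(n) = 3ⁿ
B

f(n) = nⁿ is O(nⁿ), while g(n) = 3ⁿ is O(3ⁿ).
Since O(3ⁿ) grows slower than O(nⁿ), g(n) is dominated.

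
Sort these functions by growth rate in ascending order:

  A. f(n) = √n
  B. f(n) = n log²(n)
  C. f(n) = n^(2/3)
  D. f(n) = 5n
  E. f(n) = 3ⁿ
A < C < D < B < E

Comparing growth rates:
A = √n is O(√n)
C = n^(2/3) is O(n^(2/3))
D = 5n is O(n)
B = n log²(n) is O(n log² n)
E = 3ⁿ is O(3ⁿ)

Therefore, the order from slowest to fastest is: A < C < D < B < E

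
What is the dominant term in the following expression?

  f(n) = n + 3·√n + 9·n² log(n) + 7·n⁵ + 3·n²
7·n⁵

Looking at each term:
  - n is O(n)
  - 3·√n is O(√n)
  - 9·n² log(n) is O(n² log n)
  - 7·n⁵ is O(n⁵)
  - 3·n² is O(n²)

The term 7·n⁵ (O(n⁵)) grows fastest and dominates all others.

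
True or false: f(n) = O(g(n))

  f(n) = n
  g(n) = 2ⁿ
True

f(n) = n is O(n), and g(n) = 2ⁿ is O(2ⁿ).
Since O(n) ⊆ O(2ⁿ) (f grows no faster than g), f(n) = O(g(n)) is true.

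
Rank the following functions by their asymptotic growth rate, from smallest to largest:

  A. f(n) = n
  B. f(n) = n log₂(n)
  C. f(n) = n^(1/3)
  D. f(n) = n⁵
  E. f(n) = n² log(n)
C < A < B < E < D

Comparing growth rates:
C = n^(1/3) is O(n^(1/3))
A = n is O(n)
B = n log₂(n) is O(n log n)
E = n² log(n) is O(n² log n)
D = n⁵ is O(n⁵)

Therefore, the order from slowest to fastest is: C < A < B < E < D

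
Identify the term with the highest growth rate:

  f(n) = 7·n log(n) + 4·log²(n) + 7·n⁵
7·n⁵

Looking at each term:
  - 7·n log(n) is O(n log n)
  - 4·log²(n) is O(log² n)
  - 7·n⁵ is O(n⁵)

The term 7·n⁵ (O(n⁵)) grows fastest and dominates all others.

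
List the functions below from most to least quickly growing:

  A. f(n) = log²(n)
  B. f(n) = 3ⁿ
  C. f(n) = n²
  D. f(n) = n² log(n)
B > D > C > A

Comparing growth rates:
B = 3ⁿ is O(3ⁿ)
D = n² log(n) is O(n² log n)
C = n² is O(n²)
A = log²(n) is O(log² n)

Therefore, the order from fastest to slowest is: B > D > C > A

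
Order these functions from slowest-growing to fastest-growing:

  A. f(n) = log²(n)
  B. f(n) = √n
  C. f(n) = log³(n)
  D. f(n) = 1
D < A < C < B

Comparing growth rates:
D = 1 is O(1)
A = log²(n) is O(log² n)
C = log³(n) is O(log³ n)
B = √n is O(√n)

Therefore, the order from slowest to fastest is: D < A < C < B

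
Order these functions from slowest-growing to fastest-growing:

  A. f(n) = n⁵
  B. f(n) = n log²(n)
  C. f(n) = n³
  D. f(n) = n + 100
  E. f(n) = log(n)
E < D < B < C < A

Comparing growth rates:
E = log(n) is O(log n)
D = n + 100 is O(n)
B = n log²(n) is O(n log² n)
C = n³ is O(n³)
A = n⁵ is O(n⁵)

Therefore, the order from slowest to fastest is: E < D < B < C < A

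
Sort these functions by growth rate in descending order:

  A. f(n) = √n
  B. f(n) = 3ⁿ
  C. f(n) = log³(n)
B > A > C

Comparing growth rates:
B = 3ⁿ is O(3ⁿ)
A = √n is O(√n)
C = log³(n) is O(log³ n)

Therefore, the order from fastest to slowest is: B > A > C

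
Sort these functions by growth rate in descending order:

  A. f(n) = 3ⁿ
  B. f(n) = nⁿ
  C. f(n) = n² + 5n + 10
B > A > C

Comparing growth rates:
B = nⁿ is O(nⁿ)
A = 3ⁿ is O(3ⁿ)
C = n² + 5n + 10 is O(n²)

Therefore, the order from fastest to slowest is: B > A > C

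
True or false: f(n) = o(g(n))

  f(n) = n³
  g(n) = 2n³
False

f(n) = n³ is O(n³), and g(n) = 2n³ is O(n³).
Since they have the same growth rate, f(n) = o(g(n)) is false.
(f = o(g) requires f to grow strictly slower, not equal.)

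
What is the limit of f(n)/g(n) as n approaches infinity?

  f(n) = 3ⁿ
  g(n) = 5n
∞

Since 3ⁿ (O(3ⁿ)) grows faster than 5n (O(n)),
the ratio f(n)/g(n) → ∞ as n → ∞.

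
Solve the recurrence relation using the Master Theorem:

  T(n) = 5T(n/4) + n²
Θ(n²)

Master Theorem: a = 5, b = 4, f(n) = n².
Compute the critical exponent d = log₄(5) = 1.161.
Compare f(n) = Θ(n²) against n^d:
  k = 2 > d = 1.161, so f(n) = Ω(n^(d+ε)) — Case 3.
  Regularity: a·(n/b)^2/n^2 = a/b^2 = 5/16 < 1 ✓.
  The top-level work dominates: T(n) = Θ(f(n)) = Θ(n²).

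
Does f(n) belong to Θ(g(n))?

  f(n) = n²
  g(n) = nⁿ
False

f(n) = n² is O(n²), and g(n) = nⁿ is O(nⁿ).
Since they have different growth rates, f(n) = Θ(g(n)) is false.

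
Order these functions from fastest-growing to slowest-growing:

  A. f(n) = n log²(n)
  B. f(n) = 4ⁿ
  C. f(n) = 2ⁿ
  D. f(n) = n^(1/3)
B > C > A > D

Comparing growth rates:
B = 4ⁿ is O(4ⁿ)
C = 2ⁿ is O(2ⁿ)
A = n log²(n) is O(n log² n)
D = n^(1/3) is O(n^(1/3))

Therefore, the order from fastest to slowest is: B > C > A > D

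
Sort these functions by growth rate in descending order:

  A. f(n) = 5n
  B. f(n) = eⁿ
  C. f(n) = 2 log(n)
B > A > C

Comparing growth rates:
B = eⁿ is O(eⁿ)
A = 5n is O(n)
C = 2 log(n) is O(log n)

Therefore, the order from fastest to slowest is: B > A > C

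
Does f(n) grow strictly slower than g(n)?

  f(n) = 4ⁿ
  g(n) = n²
False

f(n) = 4ⁿ is O(4ⁿ), and g(n) = n² is O(n²).
Since O(4ⁿ) grows faster than or equal to O(n²), f(n) = o(g(n)) is false.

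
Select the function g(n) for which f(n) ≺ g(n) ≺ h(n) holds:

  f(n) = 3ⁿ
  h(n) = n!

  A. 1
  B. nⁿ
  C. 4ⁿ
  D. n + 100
C

We need g(n) with 3ⁿ = o(g(n)) and g(n) = o(n!), i.e. O(3ⁿ) ≺ g ≺ O(n!).
Check each option:
  A. 1 — O(1) does not grow strictly faster than f(n)
  B. nⁿ — O(nⁿ) does not grow strictly slower than h(n)
  C. 4ⁿ — O(4ⁿ) is strictly between O(3ⁿ) and O(n!) ✓
  D. n + 100 — O(n) does not grow strictly faster than f(n)

Only option C (4ⁿ) lies strictly between.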